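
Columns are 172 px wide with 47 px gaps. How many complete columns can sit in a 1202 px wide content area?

5 columns

k columns need k·172 + (k−1)·47 = k·219 − 47.
k·219 − 47 ≤ 1202 → k ≤ 1249 / 219 ≈ 5.70, so k = 5.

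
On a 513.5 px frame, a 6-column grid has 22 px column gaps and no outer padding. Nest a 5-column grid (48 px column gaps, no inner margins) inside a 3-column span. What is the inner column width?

10.75 px

Subtracting 5 column gaps of 22 leaves 403.5 for 6 columns, so c = 67.25 px.
Span of 3: 3·67.25 + 2·22 = 201.75 + 44 = 245.75 px.
5 columns + 4 column gaps: 5d + 4·48 = 245.75.
5d = 245.75 − 192 = 53.75, so d = 10.75 px.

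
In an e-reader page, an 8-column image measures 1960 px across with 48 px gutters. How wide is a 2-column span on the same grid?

454 px

1960 − 7·48 = 1624; ÷8 gives c = 203 px.
2 columns plus 1 gutter: 406 + 48 = 454 px.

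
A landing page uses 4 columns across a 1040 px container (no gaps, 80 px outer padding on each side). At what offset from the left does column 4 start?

740 px

Subtract both margins: 1040 − 2·80 = 880 px.
880 / 4 = 220 px per column.
Column 4 starts at margin + 3·(column + gutter) = 80 + 3·220 = 740 px.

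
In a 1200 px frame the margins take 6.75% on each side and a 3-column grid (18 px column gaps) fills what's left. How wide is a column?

Margins: 6.75% × 1200 = 81 px each, so content = 1200 − 162 = 1038 px.
Subtracting 2 column gaps of 18 leaves 1002 for 3 columns, so c = 334 px.

334 px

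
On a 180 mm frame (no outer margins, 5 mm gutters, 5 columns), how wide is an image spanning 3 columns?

5 columns + 4 gutters: 5c + 4·5 = 180.
5c = 180 − 20 = 160, so c = 32 mm.
Span of 3: 3·32 + 2·5 = 96 + 10 = 106 mm.

106 mm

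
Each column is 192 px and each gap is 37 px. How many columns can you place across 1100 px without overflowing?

Each extra column adds 192 + 37 = 229 px.
(1100 + 37) / 229 = 4.97, so 4 columns fit.

4 columns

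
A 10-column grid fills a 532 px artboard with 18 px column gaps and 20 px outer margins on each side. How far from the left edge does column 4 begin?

173 px

Inside the margins: 532 − 40 = 492 px.
10 columns + 9 column gaps: 10c + 9·18 = 492.
10c = 492 − 162 = 330, so c = 33 px.
Column 4 starts at margin + 3·(column + gutter) = 20 + 3·51 = 173 px.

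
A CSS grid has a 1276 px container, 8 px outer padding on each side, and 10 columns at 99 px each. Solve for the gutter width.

30 px

Content width = 1276 − 2·8 = 1260 px.
10·99 + 9g = 1260 → 9g = 270 → g = 30 px.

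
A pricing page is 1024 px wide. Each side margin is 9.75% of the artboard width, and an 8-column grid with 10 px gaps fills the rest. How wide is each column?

Margins: 9.75% × 1024 = 99.84 px each, so content = 1024 − 199.68 = 824.32 px.
8c + 7·10 = 824.32 → 8c = 754.32 → c = 94.29 px.

94.29 px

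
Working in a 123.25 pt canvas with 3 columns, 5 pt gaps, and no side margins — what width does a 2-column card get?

80.5 pt

3c + 2·5 = 123.25 → 3c = 113.25 → c = 37.75 pt.
Span of 2: 2·37.75 + 1·5 = 75.5 + 5 = 80.5 pt.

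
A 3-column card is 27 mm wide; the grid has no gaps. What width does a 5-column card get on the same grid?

With no gaps, each column is 27/3 = 9 mm.
With no gaps, 5 columns span 5·9 = 45 mm.

45 mm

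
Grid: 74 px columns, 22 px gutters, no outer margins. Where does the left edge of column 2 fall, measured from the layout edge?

No margin, so column 2 starts at 1·(column + gutter) = 1·96 = 96 px.

96 px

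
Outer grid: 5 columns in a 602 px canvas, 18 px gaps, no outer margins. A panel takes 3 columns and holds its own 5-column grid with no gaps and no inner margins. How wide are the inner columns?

5 columns + 4 gaps: 5c + 4·18 = 602.
5c = 602 − 72 = 530, so c = 106 px.
3 columns plus 2 gaps: 318 + 36 = 354 px.
5d = 354 → d = 70.8 px.

70.8 px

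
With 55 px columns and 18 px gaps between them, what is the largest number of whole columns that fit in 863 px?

12 columns

12 columns: 12·55 + 11·18 = 858 px ≤ 863.
13 columns: 931 px > 863. So 12.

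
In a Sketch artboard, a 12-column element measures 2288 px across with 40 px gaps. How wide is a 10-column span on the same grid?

1900 px

2288 − 11·40 = 1848; ÷12 gives c = 154 px.
Span of 10: 10·154 + 9·40 = 1540 + 360 = 1900 px.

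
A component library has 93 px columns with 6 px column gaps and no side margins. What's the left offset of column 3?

Before column 3: 2 columns + 2 column gaps.
Offset = 2·(93 + 6) = 2·99 = 198 px.

198 px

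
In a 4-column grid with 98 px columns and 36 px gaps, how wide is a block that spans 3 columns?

366 px

3 columns plus 2 gaps: 294 + 72 = 366 px.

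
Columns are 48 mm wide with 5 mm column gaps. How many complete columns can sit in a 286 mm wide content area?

k columns need k·48 + (k−1)·5 = k·53 − 5.
k·53 − 5 ≤ 286 → k ≤ 291 / 53 ≈ 5.49, so k = 5.

5 columns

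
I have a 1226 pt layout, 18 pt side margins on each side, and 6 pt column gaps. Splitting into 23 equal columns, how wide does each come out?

Take off 36 pt of margins, leaving 1190 pt.
1190 − 22·6 = 1058; ÷23 gives c = 46 pt.

46 pt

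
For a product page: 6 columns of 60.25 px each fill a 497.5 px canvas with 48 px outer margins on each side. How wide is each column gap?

8 px

Inside the margins: 497.5 − 96 = 401.5 px.
Columns use 361.5 px, leaving 40 px across 5 column gaps = 8 px each.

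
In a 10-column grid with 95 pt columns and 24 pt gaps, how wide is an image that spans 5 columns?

571 pt

Span of 5: 5·95 + 4·24 = 475 + 96 = 571 pt.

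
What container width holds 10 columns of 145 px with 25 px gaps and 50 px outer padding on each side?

1775 px

Total width: 2·50 + 10·145 + 9·25 = 1775 px.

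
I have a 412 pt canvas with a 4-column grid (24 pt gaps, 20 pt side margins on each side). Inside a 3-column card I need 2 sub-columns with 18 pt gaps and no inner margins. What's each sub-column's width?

127.5 pt

Outer content = 412 − 2·20 = 372 pt.
Subtracting 3 gaps of 24 leaves 300 for 4 columns, so c = 75 pt.
Span of 3: 3·75 + 2·24 = 225 + 48 = 273 pt.
2 columns + 1 gap: 2d + 1·18 = 273.
2d = 273 − 18 = 255, so d = 127.5 pt.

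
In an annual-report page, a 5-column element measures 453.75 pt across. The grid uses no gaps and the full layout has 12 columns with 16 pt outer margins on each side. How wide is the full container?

5c = 453.75 → c = 90.75 pt.
Container = 2·16 + 12·90.75 = 32 + 1089 = 1121 pt.

1121 pt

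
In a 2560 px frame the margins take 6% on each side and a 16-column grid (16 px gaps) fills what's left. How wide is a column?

125.8 px

Each margin = 6% of 2560 = 153.6 px; content = 2560 − 2·153.6 = 2252.8 px.
16c + 15·16 = 2252.8 → 16c = 2012.8 → c = 125.8 px.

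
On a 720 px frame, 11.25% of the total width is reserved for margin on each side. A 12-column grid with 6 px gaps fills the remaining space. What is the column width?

Margins: 11.25% × 720 = 81 px each, so content = 720 − 162 = 558 px.
12 columns + 11 gaps: 12c + 11·6 = 558.
12c = 558 − 66 = 492, so c = 41 px.

41 px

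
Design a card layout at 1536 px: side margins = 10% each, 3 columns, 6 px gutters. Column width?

405.6 px

Each margin = 10% of 1536 = 153.6 px; content = 1536 − 2·153.6 = 1228.8 px.
Subtracting 2 gutters of 6 leaves 1216.8 for 3 columns, so c = 405.6 px.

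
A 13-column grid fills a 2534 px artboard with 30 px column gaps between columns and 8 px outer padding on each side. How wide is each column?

Take off 16 px of margins, leaving 2518 px.
13 columns + 12 column gaps: 13c + 12·30 = 2518.
13c = 2518 − 360 = 2158, so c = 166 px.

166 px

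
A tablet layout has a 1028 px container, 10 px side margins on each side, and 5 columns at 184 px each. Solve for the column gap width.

22 px

Content width = 1028 − 2·10 = 1008 px.
Columns use 920 px, leaving 88 px across 4 column gaps = 22 px each.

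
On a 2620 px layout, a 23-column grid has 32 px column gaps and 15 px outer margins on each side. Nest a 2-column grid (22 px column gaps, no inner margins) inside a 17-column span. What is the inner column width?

942 px

Outer content = 2620 − 2·15 = 2590 px.
Subtracting 22 column gaps of 32 leaves 1886 for 23 columns, so c = 82 px.
17-column span = 17·82 + 16·32 = 1906 px.
2d + 1·22 = 1906 → 2d = 1884 → d = 942 px.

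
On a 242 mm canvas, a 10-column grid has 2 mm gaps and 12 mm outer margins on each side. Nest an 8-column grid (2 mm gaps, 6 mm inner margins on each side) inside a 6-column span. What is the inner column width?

13 mm

Take off 24 mm of margins, leaving 218 mm.
Subtracting 9 gaps of 2 leaves 200 for 10 columns, so c = 20 mm.
Span of 6: 6·20 + 5·2 = 120 + 10 = 130 mm.
Inner content = 130 − 2·6 = 118 mm.
8 columns + 7 gaps: 8d + 7·2 = 118.
8d = 118 − 14 = 104, so d = 13 mm.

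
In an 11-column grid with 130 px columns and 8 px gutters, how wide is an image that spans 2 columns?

2 columns plus 1 gutter: 260 + 8 = 268 px.

268 px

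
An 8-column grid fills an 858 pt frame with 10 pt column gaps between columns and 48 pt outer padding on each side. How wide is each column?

86.5 pt

Take off 96 pt of margins, leaving 762 pt.
Subtracting 7 column gaps of 10 leaves 692 for 8 columns, so c = 86.5 pt.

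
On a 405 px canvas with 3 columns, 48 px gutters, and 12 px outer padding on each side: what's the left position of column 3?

Content = 405 − 2·12 = 381 px.
Subtracting 2 gutters of 48 leaves 285 for 3 columns, so c = 95 px.
Before column 3: the margin + 2 columns + 2 gutters.
Offset = 12 + 2·(95 + 48) = 12 + 286 = 298 px.

298 px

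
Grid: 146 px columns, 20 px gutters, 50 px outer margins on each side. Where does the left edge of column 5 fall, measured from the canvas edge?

714 px

Column 5 starts at margin + 4·(column + gutter) = 50 + 4·166 = 714 px.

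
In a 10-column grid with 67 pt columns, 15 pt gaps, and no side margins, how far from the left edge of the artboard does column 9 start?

656 pt

Before column 9: 8 columns + 8 gaps.
Offset = 8·(67 + 15) = 8·82 = 656 pt.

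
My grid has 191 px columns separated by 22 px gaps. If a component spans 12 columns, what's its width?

12-column span = 12·191 + 11·22 = 2534 px.

2534 px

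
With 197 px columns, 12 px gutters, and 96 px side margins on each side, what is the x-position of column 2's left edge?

Each column+gutter stride is 209 px; 1 of them past the 96 px margin is 96 + 209 = 305 px.

305 px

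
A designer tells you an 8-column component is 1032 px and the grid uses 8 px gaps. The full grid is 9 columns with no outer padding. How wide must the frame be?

1162 px

8c + 7·8 = 1032 → 8c = 976 → c = 122 px.
Frame = 9·122 + 8·8 = 1098 + 64 = 1162 px.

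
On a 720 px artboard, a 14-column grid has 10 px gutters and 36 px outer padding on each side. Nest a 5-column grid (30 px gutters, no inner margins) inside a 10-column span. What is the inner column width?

68 px

Take off 72 px of margins, leaving 648 px.
14c + 13·10 = 648 → 14c = 518 → c = 37 px.
Span of 10: 10·37 + 9·10 = 370 + 90 = 460 px.
Subtracting 4 gutters of 30 leaves 340 for 5 columns, so d = 68 px.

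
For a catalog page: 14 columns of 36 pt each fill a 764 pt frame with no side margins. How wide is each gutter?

14 columns take 14·36 = 504 pt; remaining 260 splits into 13 gutters.
g = 260 / 13 = 20 pt.

20 pt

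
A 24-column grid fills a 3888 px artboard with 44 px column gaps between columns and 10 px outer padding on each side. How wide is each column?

Take off 20 px of margins, leaving 3868 px.
Subtracting 23 column gaps of 44 leaves 2856 for 24 columns, so c = 119 px.

119 px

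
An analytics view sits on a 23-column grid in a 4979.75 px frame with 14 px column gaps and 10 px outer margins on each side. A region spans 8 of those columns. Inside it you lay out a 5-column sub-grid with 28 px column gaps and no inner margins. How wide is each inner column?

320.8 px

Subtract both margins: 4979.75 − 2·10 = 4959.75 px.
23 columns + 22 column gaps: 23c + 22·14 = 4959.75.
23c = 4959.75 − 308 = 4651.75, so c = 202.25 px.
Span of 8: 8·202.25 + 7·14 = 1618 + 98 = 1716 px.
5d + 4·28 = 1716 → 5d = 1604 → d = 320.8 px.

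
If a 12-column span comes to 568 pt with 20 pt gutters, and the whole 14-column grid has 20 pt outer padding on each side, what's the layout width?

706 pt

12 columns + 11 gutters: 12c + 11·20 = 568.
12c = 568 − 220 = 348, so c = 29 pt.
Total width: 2·20 + 14·29 + 13·20 = 706 pt.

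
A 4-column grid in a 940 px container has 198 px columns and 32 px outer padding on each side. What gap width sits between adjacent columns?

28 px

Inside the margins: 940 − 64 = 876 px.
Columns use 792 px, leaving 84 px across 3 gaps = 28 px each.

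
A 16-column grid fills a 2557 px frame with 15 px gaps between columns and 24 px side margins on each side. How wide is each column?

Content width = 2557 − 2·24 = 2509 px.
Subtracting 15 gaps of 15 leaves 2284 for 16 columns, so c = 142.75 px.

142.75 px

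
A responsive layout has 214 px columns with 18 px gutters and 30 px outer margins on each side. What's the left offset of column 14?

3046 px

Before column 14: the margin + 13 columns + 13 gutters.
Offset = 30 + 13·(214 + 18) = 30 + 3016 = 3046 px.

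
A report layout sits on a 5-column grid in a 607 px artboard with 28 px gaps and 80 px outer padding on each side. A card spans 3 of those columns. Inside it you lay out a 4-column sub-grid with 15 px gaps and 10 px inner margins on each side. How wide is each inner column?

48 px

Take off 160 px of margins, leaving 447 px.
5c + 4·28 = 447 → 5c = 335 → c = 67 px.
3-column span = 3·67 + 2·28 = 257 px.
Inner content = 257 − 2·10 = 237 px.
4 columns + 3 gaps: 4d + 3·15 = 237.
4d = 237 − 45 = 192, so d = 48 px.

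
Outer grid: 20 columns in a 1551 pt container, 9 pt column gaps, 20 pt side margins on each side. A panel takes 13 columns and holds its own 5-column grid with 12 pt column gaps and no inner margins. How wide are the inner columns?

Take off 40 pt of margins, leaving 1511 pt.
1511 − 19·9 = 1340; ÷20 gives c = 67 pt.
13 columns plus 12 column gaps: 871 + 108 = 979 pt.
Subtracting 4 column gaps of 12 leaves 931 for 5 columns, so d = 186.2 pt.

186.2 pt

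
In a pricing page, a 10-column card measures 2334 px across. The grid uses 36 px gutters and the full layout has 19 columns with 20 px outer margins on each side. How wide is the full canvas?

4507 px

2334 − 9·36 = 2010; ÷10 gives c = 201 px.
Adding margins, columns and gutters: 40 + 3819 + 648 = 4507 px.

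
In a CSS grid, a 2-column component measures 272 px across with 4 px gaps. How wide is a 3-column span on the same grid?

410 px

Subtracting 1 gap of 4 leaves 268 for 2 columns, so c = 134 px.
Span of 3: 3·134 + 2·4 = 402 + 8 = 410 px.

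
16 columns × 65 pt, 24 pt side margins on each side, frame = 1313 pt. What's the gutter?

Subtract both margins: 1313 − 2·24 = 1265 pt.
16·65 + 15g = 1265 → 15g = 225 → g = 15 pt.

15 pt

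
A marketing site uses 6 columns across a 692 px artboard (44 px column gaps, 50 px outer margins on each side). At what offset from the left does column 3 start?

Take off 100 px of margins, leaving 592 px.
Subtracting 5 column gaps of 44 leaves 372 for 6 columns, so c = 62 px.
Before column 3: the margin + 2 columns + 2 column gaps.
Offset = 50 + 2·(62 + 44) = 50 + 212 = 262 px.

262 px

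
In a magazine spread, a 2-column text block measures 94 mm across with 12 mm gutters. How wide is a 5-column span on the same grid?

253 mm

Subtracting 1 gutter of 12 leaves 82 for 2 columns, so c = 41 mm.
Span of 5: 5·41 + 4·12 = 205 + 48 = 253 mm.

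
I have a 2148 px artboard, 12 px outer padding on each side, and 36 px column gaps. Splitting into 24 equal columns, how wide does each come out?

54 px

Content width = 2148 − 2·12 = 2124 px.
24 columns + 23 column gaps: 24c + 23·36 = 2124.
24c = 2124 − 828 = 1296, so c = 54 px.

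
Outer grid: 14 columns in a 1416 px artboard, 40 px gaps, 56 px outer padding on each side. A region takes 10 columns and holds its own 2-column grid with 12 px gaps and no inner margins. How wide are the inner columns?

454 px

Subtract both margins: 1416 − 2·56 = 1304 px.
Subtracting 13 gaps of 40 leaves 784 for 14 columns, so c = 56 px.
Span of 10: 10·56 + 9·40 = 560 + 360 = 920 px.
920 − 1·12 = 908; ÷2 gives d = 454 px.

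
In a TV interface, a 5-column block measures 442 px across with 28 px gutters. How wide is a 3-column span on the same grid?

442 − 4·28 = 330; ÷5 gives c = 66 px.
3 columns plus 2 gutters: 198 + 56 = 254 px.

254 px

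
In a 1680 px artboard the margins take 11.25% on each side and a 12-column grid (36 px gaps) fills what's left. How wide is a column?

75.5 px

Margins: 11.25% × 1680 = 189 px each, so content = 1680 − 378 = 1302 px.
12 columns + 11 gaps: 12c + 11·36 = 1302.
12c = 1302 − 396 = 906, so c = 75.5 px.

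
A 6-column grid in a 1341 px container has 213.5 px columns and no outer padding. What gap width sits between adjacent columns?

6·213.5 + 5g = 1341 → 5g = 60 → g = 12 px.

12 px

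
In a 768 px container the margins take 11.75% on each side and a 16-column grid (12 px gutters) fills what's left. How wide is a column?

25.47 px

Each margin = 11.75% of 768 = 90.24 px; content = 768 − 2·90.24 = 587.52 px.
16 columns + 15 gutters: 16c + 15·12 = 587.52.
16c = 587.52 − 180 = 407.52, so c = 25.47 px.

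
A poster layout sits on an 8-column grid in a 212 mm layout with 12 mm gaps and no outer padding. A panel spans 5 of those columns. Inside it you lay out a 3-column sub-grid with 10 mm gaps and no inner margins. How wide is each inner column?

212 − 7·12 = 128; ÷8 gives c = 16 mm.
5 columns plus 4 gaps: 80 + 48 = 128 mm.
3d + 2·10 = 128 → 3d = 108 → d = 36 mm.

36 mm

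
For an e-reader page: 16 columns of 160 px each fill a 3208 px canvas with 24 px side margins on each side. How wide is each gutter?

Subtract both margins: 3208 − 2·24 = 3160 px.
16·160 + 15g = 3160 → 15g = 600 → g = 40 px.

40 px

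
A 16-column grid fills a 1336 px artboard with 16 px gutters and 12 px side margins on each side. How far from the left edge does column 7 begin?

510 px

Inside the margins: 1336 − 24 = 1312 px.
Subtracting 15 gutters of 16 leaves 1072 for 16 columns, so c = 67 px.
Each column+gutter stride is 83 px; 6 of them past the 12 px margin is 12 + 498 = 510 px.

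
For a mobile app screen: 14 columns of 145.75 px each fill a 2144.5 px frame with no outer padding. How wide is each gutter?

Columns use 2040.5 px, leaving 104 px across 13 gutters = 8 px each.

8 px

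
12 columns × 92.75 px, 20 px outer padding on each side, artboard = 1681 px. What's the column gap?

48 px

Take off 40 px of margins, leaving 1641 px.
12 columns take 12·92.75 = 1113 px; remaining 528 splits into 11 column gaps.
g = 528 / 11 = 48 px.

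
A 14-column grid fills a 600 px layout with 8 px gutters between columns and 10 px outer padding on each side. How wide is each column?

34 px

Subtract both margins: 600 − 2·10 = 580 px.
Subtracting 13 gutters of 8 leaves 476 for 14 columns, so c = 34 px.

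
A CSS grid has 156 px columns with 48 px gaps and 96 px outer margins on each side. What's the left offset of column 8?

1524 px

Column 8 starts at margin + 7·(column + gutter) = 96 + 7·204 = 1524 px.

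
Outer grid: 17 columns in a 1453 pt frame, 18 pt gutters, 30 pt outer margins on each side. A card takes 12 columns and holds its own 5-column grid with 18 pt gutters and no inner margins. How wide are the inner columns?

181.2 pt

Outer content = 1453 − 2·30 = 1393 pt.
Subtracting 16 gutters of 18 leaves 1105 for 17 columns, so c = 65 pt.
Span of 12: 12·65 + 11·18 = 780 + 198 = 978 pt.
5 columns + 4 gutters: 5d + 4·18 = 978.
5d = 978 − 72 = 906, so d = 181.2 pt.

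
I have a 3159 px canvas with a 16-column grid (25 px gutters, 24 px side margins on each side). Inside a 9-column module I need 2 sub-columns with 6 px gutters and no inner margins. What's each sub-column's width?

Subtract both margins: 3159 − 2·24 = 3111 px.
Subtracting 15 gutters of 25 leaves 2736 for 16 columns, so c = 171 px.
9 columns plus 8 gutters: 1539 + 200 = 1739 px.
2d + 1·6 = 1739 → 2d = 1733 → d = 866.5 px.

866.5 px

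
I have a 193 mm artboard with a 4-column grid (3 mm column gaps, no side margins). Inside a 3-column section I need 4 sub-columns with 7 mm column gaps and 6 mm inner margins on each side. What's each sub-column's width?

193 − 3·3 = 184; ÷4 gives c = 46 mm.
3-column span = 3·46 + 2·3 = 144 mm.
Inner content = 144 − 2·6 = 132 mm.
Subtracting 3 column gaps of 7 leaves 111 for 4 columns, so d = 27.75 mm.

27.75 mm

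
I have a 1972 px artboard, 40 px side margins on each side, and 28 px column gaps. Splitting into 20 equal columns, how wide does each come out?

Inside the margins: 1972 − 80 = 1892 px.
Subtracting 19 column gaps of 28 leaves 1360 for 20 columns, so c = 68 px.

68 px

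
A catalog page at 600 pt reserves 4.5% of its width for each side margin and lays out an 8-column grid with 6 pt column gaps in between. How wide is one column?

600 × (1 − 2·4.5%) = 600 × 91% = 546 pt for the columns.
546 − 7·6 = 504; ÷8 gives c = 63 pt.

63 pt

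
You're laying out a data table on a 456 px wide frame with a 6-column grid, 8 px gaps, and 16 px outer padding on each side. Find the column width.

64 px

Content width = 456 − 2·16 = 424 px.
Subtracting 5 gaps of 8 leaves 384 for 6 columns, so c = 64 px.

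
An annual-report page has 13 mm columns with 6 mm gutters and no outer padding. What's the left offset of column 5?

No margin, so column 5 starts at 4·(column + gutter) = 4·19 = 76 mm.

76 mm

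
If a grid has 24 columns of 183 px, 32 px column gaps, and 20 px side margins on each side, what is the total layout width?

5168 px

Adding margins, columns and gutters: 40 + 4392 + 736 = 5168 px.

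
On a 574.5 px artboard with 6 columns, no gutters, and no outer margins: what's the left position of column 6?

With no gutters, each column is 574.5/6 = 95.75 px.
Before column 6: 5 columns + 5 gutters.
Offset = 5·(95.75 + 0) = 5·95.75 = 478.75 px.

478.75 px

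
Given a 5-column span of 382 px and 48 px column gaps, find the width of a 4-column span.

5 columns + 4 column gaps: 5c + 4·48 = 382.
5c = 382 − 192 = 190, so c = 38 px.
4-column span = 4·38 + 3·48 = 296 px.

296 px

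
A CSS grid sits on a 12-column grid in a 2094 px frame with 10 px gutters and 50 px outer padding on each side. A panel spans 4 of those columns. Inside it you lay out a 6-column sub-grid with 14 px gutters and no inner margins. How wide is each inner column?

Subtract both margins: 2094 − 2·50 = 1994 px.
12c + 11·10 = 1994 → 12c = 1884 → c = 157 px.
4-column span = 4·157 + 3·10 = 658 px.
6 columns + 5 gutters: 6d + 5·14 = 658.
6d = 658 − 70 = 588, so d = 98 px.

98 px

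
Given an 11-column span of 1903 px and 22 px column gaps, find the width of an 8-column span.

1903 − 10·22 = 1683; ÷11 gives c = 153 px.
Span of 8: 8·153 + 7·22 = 1224 + 154 = 1378 px.

1378 px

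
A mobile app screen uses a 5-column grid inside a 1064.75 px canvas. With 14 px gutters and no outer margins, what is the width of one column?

5 columns + 4 gutters: 5c + 4·14 = 1064.75.
5c = 1064.75 − 56 = 1008.75, so c = 201.75 px.

201.75 px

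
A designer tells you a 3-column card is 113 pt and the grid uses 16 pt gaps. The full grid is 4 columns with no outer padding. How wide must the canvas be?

3 columns + 2 gaps: 3c + 2·16 = 113.
3c = 113 − 32 = 81, so c = 27 pt.
Summing: 108 + 48 = 156 pt.

156 pt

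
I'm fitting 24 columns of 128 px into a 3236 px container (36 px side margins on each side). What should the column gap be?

Take off 72 px of margins, leaving 3164 px.
Columns use 3072 px, leaving 92 px across 23 column gaps = 4 px each.

4 px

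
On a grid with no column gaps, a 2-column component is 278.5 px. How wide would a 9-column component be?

278.5 / 2 = 139.25 px per column.
9-column span = 9·139.25 = 1253.25 px.

1253.25 px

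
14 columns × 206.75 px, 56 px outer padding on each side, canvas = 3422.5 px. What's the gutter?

32 px

Subtract both margins: 3422.5 − 2·56 = 3310.5 px.
Columns use 2894.5 px, leaving 416 px across 13 gutters = 32 px each.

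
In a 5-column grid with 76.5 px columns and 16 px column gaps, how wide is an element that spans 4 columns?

354 px

Span of 4: 4·76.5 + 3·16 = 306 + 48 = 354 px.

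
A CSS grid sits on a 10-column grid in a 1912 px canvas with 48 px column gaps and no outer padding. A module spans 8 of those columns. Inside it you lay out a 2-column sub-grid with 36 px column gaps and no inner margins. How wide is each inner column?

1912 − 9·48 = 1480; ÷10 gives c = 148 px.
Span of 8: 8·148 + 7·48 = 1184 + 336 = 1520 px.
2 columns + 1 column gap: 2d + 1·36 = 1520.
2d = 1520 − 36 = 1484, so d = 742 px.

742 px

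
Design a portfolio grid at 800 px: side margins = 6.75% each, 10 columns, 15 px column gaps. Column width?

Margins: 6.75% × 800 = 54 px each, so content = 800 − 108 = 692 px.
692 − 9·15 = 557; ÷10 gives c = 55.7 px.

55.7 px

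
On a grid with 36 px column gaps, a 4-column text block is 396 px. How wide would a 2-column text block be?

180 px

Subtracting 3 column gaps of 36 leaves 288 for 4 columns, so c = 72 px.
2 columns plus 1 column gap: 144 + 36 = 180 px.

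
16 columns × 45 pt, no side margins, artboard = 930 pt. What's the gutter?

14 pt

16·45 + 15g = 930 → 15g = 210 → g = 14 pt.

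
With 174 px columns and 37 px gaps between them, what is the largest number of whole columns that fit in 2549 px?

12 columns

k columns need k·174 + (k−1)·37 = k·211 − 37.
k·211 − 37 ≤ 2549 → k ≤ 2586 / 211 ≈ 12.26, so k = 12.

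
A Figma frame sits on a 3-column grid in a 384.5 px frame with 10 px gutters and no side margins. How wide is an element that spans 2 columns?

384.5 − 2·10 = 364.5; ÷3 gives c = 121.5 px.
Span of 2: 2·121.5 + 1·10 = 243 + 10 = 253 px.

253 px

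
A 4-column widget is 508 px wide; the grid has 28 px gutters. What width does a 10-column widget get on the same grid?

1312 px

4c + 3·28 = 508 → 4c = 424 → c = 106 px.
Span of 10: 10·106 + 9·28 = 1060 + 252 = 1312 px.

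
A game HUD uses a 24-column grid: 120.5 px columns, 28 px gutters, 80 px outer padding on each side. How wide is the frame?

3696 px

Adding margins, columns and gutters: 160 + 2892 + 644 = 3696 px.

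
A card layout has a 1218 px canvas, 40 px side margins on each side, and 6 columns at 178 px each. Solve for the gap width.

14 px

Content width = 1218 − 2·40 = 1138 px.
6·178 + 5g = 1138 → 5g = 70 → g = 14 px.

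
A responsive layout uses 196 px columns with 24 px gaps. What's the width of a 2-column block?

2 columns plus 1 gap: 392 + 24 = 416 px.

416 px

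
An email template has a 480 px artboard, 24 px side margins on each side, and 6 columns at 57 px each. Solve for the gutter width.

18 px

Subtract both margins: 480 − 2·24 = 432 px.
Columns use 342 px, leaving 90 px across 5 gutters = 18 px each.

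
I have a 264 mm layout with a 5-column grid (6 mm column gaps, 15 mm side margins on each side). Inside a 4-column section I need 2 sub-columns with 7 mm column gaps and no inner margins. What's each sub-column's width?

Outer content = 264 − 2·15 = 234 mm.
Subtracting 4 column gaps of 6 leaves 210 for 5 columns, so c = 42 mm.
4-column span = 4·42 + 3·6 = 186 mm.
2 columns + 1 column gap: 2d + 1·7 = 186.
2d = 186 − 7 = 179, so d = 89.5 mm.

89.5 mm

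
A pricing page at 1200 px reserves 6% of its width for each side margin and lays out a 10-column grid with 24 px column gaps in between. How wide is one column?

84 px

1200 × (1 − 2·6%) = 1200 × 88% = 1056 px for the columns.
1056 − 9·24 = 840; ÷10 gives c = 84 px.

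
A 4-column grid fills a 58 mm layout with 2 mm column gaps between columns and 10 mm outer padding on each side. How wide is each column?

Take off 20 mm of margins, leaving 38 mm.
Subtracting 3 column gaps of 2 leaves 32 for 4 columns, so c = 8 mm.

8 mm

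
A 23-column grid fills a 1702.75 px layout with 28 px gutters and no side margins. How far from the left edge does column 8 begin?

23c + 22·28 = 1702.75 → 23c = 1086.75 → c = 47.25 px.
Each column+gutter stride is 75.25 px; with no margin, 7 of them is 526.75 px.

526.75 px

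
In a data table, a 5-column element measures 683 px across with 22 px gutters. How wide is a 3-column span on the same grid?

401 px

5 columns + 4 gutters: 5c + 4·22 = 683.
5c = 683 − 88 = 595, so c = 119 px.
3 columns plus 2 gutters: 357 + 44 = 401 px.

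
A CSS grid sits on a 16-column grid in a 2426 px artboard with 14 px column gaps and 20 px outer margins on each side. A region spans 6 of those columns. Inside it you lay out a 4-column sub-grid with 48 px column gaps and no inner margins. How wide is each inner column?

185.5 px

Subtract both margins: 2426 − 2·20 = 2386 px.
16c + 15·14 = 2386 → 16c = 2176 → c = 136 px.
6 columns plus 5 column gaps: 816 + 70 = 886 px.
4 columns + 3 column gaps: 4d + 3·48 = 886.
4d = 886 − 144 = 742, so d = 185.5 px.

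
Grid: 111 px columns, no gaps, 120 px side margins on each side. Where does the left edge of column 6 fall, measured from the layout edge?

Before column 6: the margin + 5 columns + 5 gaps.
Offset = 120 + 5·(111 + 0) = 120 + 555 = 675 px.

675 px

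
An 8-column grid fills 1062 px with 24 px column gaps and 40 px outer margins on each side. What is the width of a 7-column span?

Inside the margins: 1062 − 80 = 982 px.
8c + 7·24 = 982 → 8c = 814 → c = 101.75 px.
7 columns plus 6 column gaps: 712.25 + 144 = 856.25 px.

856.25 px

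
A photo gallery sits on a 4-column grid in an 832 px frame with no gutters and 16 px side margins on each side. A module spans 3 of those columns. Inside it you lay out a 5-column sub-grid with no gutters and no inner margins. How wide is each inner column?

Subtract both margins: 832 − 2·16 = 800 px.
With no gutters, each column is 800/4 = 200 px.
With no gutters, 3 columns span 3·200 = 600 px.
600 / 5 = 120 px per column.

120 px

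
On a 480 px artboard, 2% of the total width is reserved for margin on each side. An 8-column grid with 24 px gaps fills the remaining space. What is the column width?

480 × (1 − 2·2%) = 480 × 96% = 460.8 px for the columns.
460.8 − 7·24 = 292.8; ÷8 gives c = 36.6 px.

36.6 px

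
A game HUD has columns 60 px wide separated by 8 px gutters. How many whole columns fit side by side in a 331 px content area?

Each extra column adds 60 + 8 = 68 px.
(331 + 8) / 68 = 4.99, so 4 columns fit.

4 columns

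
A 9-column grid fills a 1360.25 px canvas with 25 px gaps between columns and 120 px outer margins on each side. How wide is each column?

102.25 px

Subtract both margins: 1360.25 − 2·120 = 1120.25 px.
1120.25 − 8·25 = 920.25; ÷9 gives c = 102.25 px.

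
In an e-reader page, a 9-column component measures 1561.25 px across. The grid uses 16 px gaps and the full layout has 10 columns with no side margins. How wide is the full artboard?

9 columns + 8 gaps: 9c + 8·16 = 1561.25.
9c = 1561.25 − 128 = 1433.25, so c = 159.25 px.
Summing: 1592.5 + 144 = 1736.5 px.

1736.5 px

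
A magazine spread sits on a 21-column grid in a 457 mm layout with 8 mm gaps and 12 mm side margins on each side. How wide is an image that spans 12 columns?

244 mm

Subtract both margins: 457 − 2·12 = 433 mm.
Subtracting 20 gaps of 8 leaves 273 for 21 columns, so c = 13 mm.
12-column span = 12·13 + 11·8 = 244 mm.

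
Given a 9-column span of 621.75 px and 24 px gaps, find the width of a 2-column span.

119.5 px

9c + 8·24 = 621.75 → 9c = 429.75 → c = 47.75 px.
Span of 2: 2·47.75 + 1·24 = 95.5 + 24 = 119.5 px.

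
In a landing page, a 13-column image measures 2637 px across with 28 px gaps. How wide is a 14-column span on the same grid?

2842 px

13 columns + 12 gaps: 13c + 12·28 = 2637.
13c = 2637 − 336 = 2301, so c = 177 px.
Span of 14: 14·177 + 13·28 = 2478 + 364 = 2842 px.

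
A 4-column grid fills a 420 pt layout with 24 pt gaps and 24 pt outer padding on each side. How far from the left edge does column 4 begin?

Subtract both margins: 420 − 2·24 = 372 pt.
372 − 3·24 = 300; ÷4 gives c = 75 pt.
Before column 4: the margin + 3 columns + 3 gaps.
Offset = 24 + 3·(75 + 24) = 24 + 297 = 321 pt.

321 pt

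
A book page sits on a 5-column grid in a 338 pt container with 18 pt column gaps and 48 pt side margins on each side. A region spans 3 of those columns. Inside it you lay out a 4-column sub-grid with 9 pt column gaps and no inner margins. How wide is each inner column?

Take off 96 pt of margins, leaving 242 pt.
242 − 4·18 = 170; ÷5 gives c = 34 pt.
3-column span = 3·34 + 2·18 = 138 pt.
138 − 3·9 = 111; ÷4 gives d = 27.75 pt.

27.75 pt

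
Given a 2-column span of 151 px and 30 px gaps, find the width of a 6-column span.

151 − 1·30 = 121; ÷2 gives c = 60.5 px.
Span of 6: 6·60.5 + 5·30 = 363 + 150 = 513 px.

513 px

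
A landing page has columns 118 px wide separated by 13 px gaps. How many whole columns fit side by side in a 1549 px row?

11 columns

11 columns: 11·118 + 10·13 = 1428 px ≤ 1549.
12 columns: 1559 px > 1549. So 11.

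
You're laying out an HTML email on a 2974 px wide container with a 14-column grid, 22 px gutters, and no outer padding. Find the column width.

14c + 13·22 = 2974 → 14c = 2688 → c = 192 px.

192 px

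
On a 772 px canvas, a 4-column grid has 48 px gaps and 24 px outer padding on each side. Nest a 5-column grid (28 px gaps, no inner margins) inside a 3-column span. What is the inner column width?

Subtract both margins: 772 − 2·24 = 724 px.
4c + 3·48 = 724 → 4c = 580 → c = 145 px.
3 columns plus 2 gaps: 435 + 96 = 531 px.
5 columns + 4 gaps: 5d + 4·28 = 531.
5d = 531 − 112 = 419, so d = 83.8 px.

83.8 px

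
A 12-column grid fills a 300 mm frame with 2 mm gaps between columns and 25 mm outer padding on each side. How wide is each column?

Subtract both margins: 300 − 2·25 = 250 mm.
250 − 11·2 = 228; ÷12 gives c = 19 mm.

19 mm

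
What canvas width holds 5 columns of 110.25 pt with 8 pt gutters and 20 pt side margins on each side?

Adding margins, columns and gutters: 40 + 551.25 + 32 = 623.25 pt.

623.25 pt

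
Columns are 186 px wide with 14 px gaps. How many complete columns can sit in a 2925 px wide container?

14 columns

Each extra column adds 186 + 14 = 200 px.
(2925 + 14) / 200 = 14.70, so 14 columns fit.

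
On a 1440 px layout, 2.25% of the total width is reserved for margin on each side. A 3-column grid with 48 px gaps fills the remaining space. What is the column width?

1440 × (1 − 2·2.25%) = 1440 × 95.5% = 1375.2 px for the columns.
Subtracting 2 gaps of 48 leaves 1279.2 for 3 columns, so c = 426.4 px.

426.4 px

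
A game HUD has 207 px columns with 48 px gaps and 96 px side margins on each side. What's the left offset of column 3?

Each column+gutter stride is 255 px; 2 of them past the 96 px margin is 96 + 510 = 606 px.

606 px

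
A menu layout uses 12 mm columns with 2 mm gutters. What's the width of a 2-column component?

26 mm

2 columns plus 1 gutter: 24 + 2 = 26 mm.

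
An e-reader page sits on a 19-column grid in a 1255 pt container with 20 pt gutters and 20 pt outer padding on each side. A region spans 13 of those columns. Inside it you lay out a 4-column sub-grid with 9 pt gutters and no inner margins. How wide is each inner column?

199.5 pt

Subtract both margins: 1255 − 2·20 = 1215 pt.
Subtracting 18 gutters of 20 leaves 855 for 19 columns, so c = 45 pt.
13-column span = 13·45 + 12·20 = 825 pt.
825 − 3·9 = 798; ÷4 gives d = 199.5 pt.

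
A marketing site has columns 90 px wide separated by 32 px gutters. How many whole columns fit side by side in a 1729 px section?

k columns need k·90 + (k−1)·32 = k·122 − 32.
k·122 − 32 ≤ 1729 → k ≤ 1761 / 122 ≈ 14.43, so k = 14.

14 columns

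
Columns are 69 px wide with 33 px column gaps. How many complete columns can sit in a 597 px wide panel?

6 columns

Each extra column adds 69 + 33 = 102 px.
(597 + 33) / 102 = 6.18, so 6 columns fit.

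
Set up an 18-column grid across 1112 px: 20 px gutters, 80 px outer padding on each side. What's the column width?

Inside the margins: 1112 − 160 = 952 px.
952 − 17·20 = 612; ÷18 gives c = 34 px.

34 px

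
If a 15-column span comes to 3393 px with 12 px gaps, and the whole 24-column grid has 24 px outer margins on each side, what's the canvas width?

5484 px

Subtracting 14 gaps of 12 leaves 3225 for 15 columns, so c = 215 px.
Canvas = 2·24 + 24·215 + 23·12 = 48 + 5160 + 276 = 5484 px.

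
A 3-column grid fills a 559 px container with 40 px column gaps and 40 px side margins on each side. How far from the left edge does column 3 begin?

Inside the margins: 559 − 80 = 479 px.
3 columns + 2 column gaps: 3c + 2·40 = 479.
3c = 479 − 80 = 399, so c = 133 px.
Each column+gutter stride is 173 px; 2 of them past the 40 px margin is 40 + 346 = 386 px.

386 px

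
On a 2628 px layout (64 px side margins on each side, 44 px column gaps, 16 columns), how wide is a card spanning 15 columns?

2341 px

Inside the margins: 2628 − 128 = 2500 px.
16 columns + 15 column gaps: 16c + 15·44 = 2500.
16c = 2500 − 660 = 1840, so c = 115 px.
15-column span = 15·115 + 14·44 = 2341 px.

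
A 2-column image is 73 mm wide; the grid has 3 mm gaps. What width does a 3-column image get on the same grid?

111 mm

2 columns + 1 gap: 2c + 1·3 = 73.
2c = 73 − 3 = 70, so c = 35 mm.
3-column span = 3·35 + 2·3 = 111 mm.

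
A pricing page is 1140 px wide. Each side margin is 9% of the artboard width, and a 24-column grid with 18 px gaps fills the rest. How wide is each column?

Each margin = 9% of 1140 = 102.6 px; content = 1140 − 2·102.6 = 934.8 px.
24 columns + 23 gaps: 24c + 23·18 = 934.8.
24c = 934.8 − 414 = 520.8, so c = 21.7 px.

21.7 px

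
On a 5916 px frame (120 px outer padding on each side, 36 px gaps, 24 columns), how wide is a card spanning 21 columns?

Inside the margins: 5916 − 240 = 5676 px.
24 columns + 23 gaps: 24c + 23·36 = 5676.
24c = 5676 − 828 = 4848, so c = 202 px.
Span of 21: 21·202 + 20·36 = 4242 + 720 = 4962 px.

4962 px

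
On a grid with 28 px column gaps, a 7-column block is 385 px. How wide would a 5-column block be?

Subtracting 6 column gaps of 28 leaves 217 for 7 columns, so c = 31 px.
5 columns plus 4 column gaps: 155 + 112 = 267 px.

267 px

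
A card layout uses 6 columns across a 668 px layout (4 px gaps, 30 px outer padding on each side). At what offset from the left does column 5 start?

438 px

Inside the margins: 668 − 60 = 608 px.
Subtracting 5 gaps of 4 leaves 588 for 6 columns, so c = 98 px.
Before column 5: the margin + 4 columns + 4 gaps.
Offset = 30 + 4·(98 + 4) = 30 + 408 = 438 px.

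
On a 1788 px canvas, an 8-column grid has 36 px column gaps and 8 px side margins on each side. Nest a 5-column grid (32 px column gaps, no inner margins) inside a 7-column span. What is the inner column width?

Take off 16 px of margins, leaving 1772 px.
8 columns + 7 column gaps: 8c + 7·36 = 1772.
8c = 1772 − 252 = 1520, so c = 190 px.
7-column span = 7·190 + 6·36 = 1546 px.
5 columns + 4 column gaps: 5d + 4·32 = 1546.
5d = 1546 − 128 = 1418, so d = 283.6 px.

283.6 px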